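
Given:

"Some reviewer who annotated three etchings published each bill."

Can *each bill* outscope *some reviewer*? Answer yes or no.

*each bill* sits in the matrix clause, not in the relative clause on *some reviewer*.
QR within a single clause is free, so the lower quantifier may take scope over the higher one.
So *each bill* > *some reviewer* is among the available readings.

Yes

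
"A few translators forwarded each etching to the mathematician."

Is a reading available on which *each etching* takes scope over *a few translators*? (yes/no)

Yes

*a few translators* and *each etching* are co-arguments of the matrix verb, with nothing but a clause-internal boundary between them.
Clause-internal QR can adjoin the lower DP above the subject, yielding the inverse reading.
So *each etching* > *a few translators* is among the available readings.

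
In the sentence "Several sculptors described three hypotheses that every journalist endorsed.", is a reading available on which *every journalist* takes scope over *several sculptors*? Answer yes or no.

The target quantifier *every journalist* is part of the relative clause *that every journalist endorsed* modifying *three hypotheses*.
The relative clause forms an island for QR, so the quantifier is confined to the head noun's restrictor.
*every journalist* > *several sculptors* would require crossing that boundary, which is illicit.

No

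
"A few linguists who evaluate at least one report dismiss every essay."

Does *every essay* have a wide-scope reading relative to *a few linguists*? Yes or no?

Yes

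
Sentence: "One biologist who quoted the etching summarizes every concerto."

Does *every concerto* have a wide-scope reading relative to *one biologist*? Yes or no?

The RC *who quoted the etching* is an island, but *every concerto* is not inside it — it is the matrix object, a clausemate of *one biologist*.
Ordinary QR to a clause-peripheral position gives the wide-scope LF for the lower DP.

Yes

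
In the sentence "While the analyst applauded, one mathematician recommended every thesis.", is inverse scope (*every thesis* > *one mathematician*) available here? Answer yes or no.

Neither queried DP is inside the adjunct, so the adjunct-island constraint does not apply.
With no island boundary between them, the object can take inverse scope over the subject via ordinary QR within the clause.

Yes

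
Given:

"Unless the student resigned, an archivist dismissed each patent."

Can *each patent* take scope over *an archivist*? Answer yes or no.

Yes

*each patent* is a matrix argument; the adjunct is an island but the target quantifier is outside it.
Since no island is crossed, the inverse ordering is licensed alongside surface scope.
The sentence is scopally ambiguous between *an archivist* > *each patent* and *each patent* > *an archivist*.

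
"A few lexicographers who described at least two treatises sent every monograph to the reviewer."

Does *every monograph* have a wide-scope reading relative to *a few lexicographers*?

Yes

Although the sentence contains a relative clause (*who described at least two treatises*), *every monograph* is outside it, in the matrix VP.
Clause-internal QR can adjoin the lower DP above the subject, yielding the inverse reading.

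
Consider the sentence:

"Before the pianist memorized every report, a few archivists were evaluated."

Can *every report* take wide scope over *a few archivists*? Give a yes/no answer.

Structurally, *every report* is inside the adjunct clause *before the pianist memorized every report*.
Since the clause is an adjunct (not a complement), the Adjunct Condition blocks QR across its edge.
*every report* is confined to the island and cannot take scope over *a few archivists*.

No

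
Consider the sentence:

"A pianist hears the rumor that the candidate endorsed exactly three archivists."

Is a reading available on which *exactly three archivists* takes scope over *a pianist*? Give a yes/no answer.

No

The target quantifier *exactly three archivists* is part of the complex NP *the rumor that the candidate endorsed exactly three archivists*.
Noun-complement clauses are scope islands (the Complex NP Constraint): a quantifier inside one cannot scope into the matrix.
There is no licit LF on which *exactly three archivists* c-commands *a pianist*.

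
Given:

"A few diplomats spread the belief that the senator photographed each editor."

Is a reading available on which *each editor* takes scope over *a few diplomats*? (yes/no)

No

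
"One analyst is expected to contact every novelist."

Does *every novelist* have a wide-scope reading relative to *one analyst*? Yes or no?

Raising constructions are monoclausal for scope purposes; *every novelist* is not separated from *one analyst* by any island.
Since no island is crossed, the inverse ordering is licensed alongside surface scope.
The sentence is scopally ambiguous between *one analyst* > *every novelist* and *every novelist* > *one analyst*.

Yes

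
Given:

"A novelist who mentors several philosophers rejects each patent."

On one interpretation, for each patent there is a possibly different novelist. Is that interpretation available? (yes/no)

That reading corresponds to *each patent* > *a novelist*.
The RC *who mentors several philosophers* is an island, but *each patent* is not inside it — it is the matrix object, a clausemate of *a novelist*.
Clause-internal QR can adjoin the lower DP above the subject, yielding the inverse reading.
Both orderings are possible: *a novelist* > *each patent* and *each patent* > *a novelist*.

Yes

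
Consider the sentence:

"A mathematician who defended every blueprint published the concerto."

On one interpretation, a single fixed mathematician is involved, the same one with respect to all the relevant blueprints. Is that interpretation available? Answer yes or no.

Yes

The described interpretation is the *a mathematician* > *every blueprint* scoping.
Surface scope (*a mathematician* > *every blueprint*) is always derivable; islands only block QR, not in-situ interpretation.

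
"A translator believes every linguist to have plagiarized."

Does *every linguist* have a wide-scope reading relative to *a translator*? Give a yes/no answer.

This is an ECM construction: *every linguist* is the infinitival subject, Case-marked by the matrix verb, and the infinitive is transparent for QR.
Since no island is crossed, the inverse ordering is licensed alongside surface scope.

Yes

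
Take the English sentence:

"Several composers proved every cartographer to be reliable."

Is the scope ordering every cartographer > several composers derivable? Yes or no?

Yes

This is an ECM construction: *every cartographer* is the infinitival subject, Case-marked by the matrix verb, and the infinitive is transparent for QR.
With no island boundary between them, the object can take inverse scope over the subject via ordinary QR within the clause.
Both orderings are possible: *several composers* > *every cartographer* and *every cartographer* > *several composers*.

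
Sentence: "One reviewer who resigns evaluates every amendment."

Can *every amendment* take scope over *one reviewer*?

Yes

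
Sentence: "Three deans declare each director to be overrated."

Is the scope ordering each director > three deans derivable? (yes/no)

Yes

This is an ECM construction: *each director* is the infinitival subject, Case-marked by the matrix verb, and the infinitive is transparent for QR.
Nothing blocks QR of the lower DP to a position above the higher one, so inverse scope is available.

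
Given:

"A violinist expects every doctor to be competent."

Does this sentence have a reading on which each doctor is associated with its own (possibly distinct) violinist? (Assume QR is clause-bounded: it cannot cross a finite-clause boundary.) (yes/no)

This is the *every doctor* > *a violinist* reading.
This is an ECM construction: *every doctor* is the infinitival subject, Case-marked by the matrix verb, and the infinitive is transparent for QR.
With no island boundary between them, the object can take inverse scope over the subject via ordinary QR within the clause.

Yes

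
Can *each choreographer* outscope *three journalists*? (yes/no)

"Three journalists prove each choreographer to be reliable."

*each choreographer* is the subject of an ECM infinitive — the infinitival complement of an ECM verb is not a scope island, so *each choreographer* can raise into the matrix clause.
With no island boundary between them, the object can take inverse scope over the subject via ordinary QR within the clause.

Yes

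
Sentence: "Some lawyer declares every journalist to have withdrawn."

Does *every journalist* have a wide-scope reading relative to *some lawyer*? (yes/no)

Yes

*every journalist* is the subject of an ECM infinitive — the infinitival complement of an ECM verb is not a scope island, so *every journalist* can raise into the matrix clause.
Nothing blocks QR of the lower DP to a position above the higher one, so inverse scope is available.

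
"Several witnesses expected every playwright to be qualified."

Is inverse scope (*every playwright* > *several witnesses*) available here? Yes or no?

ECM infinitives lack a CP barrier, so *every playwright* can QR over the matrix subject *several witnesses*.
QR within a single clause is free, so the lower quantifier may take scope over the higher one.

Yes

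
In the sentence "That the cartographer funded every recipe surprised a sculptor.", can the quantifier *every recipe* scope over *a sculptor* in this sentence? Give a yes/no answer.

*every recipe* sits inside the sentential subject *that the cartographer funded every recipe*.
The Sentential Subject Constraint rules out raising the quantifier out of the that-clause subject.
So the wide-scope reading for *every recipe* is blocked.

No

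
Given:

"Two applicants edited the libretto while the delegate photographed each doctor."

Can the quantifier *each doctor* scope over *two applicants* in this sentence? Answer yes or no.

The DP *each doctor* is contained in the adjunct clause *while the delegate photographed each doctor*.
Adverbial clauses are not L-marked, so they are barriers for QR — the quantifier cannot escape the adjunct.
*each doctor* is confined to the island and cannot take scope over *two applicants*.

No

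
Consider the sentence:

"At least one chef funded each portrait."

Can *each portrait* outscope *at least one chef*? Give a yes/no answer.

Yes

Both DPs are arguments of the same predicate; there is no clause or island boundary between them.
Ordinary QR to a clause-peripheral position gives the wide-scope LF for the lower DP.
So *each portrait* > *at least one chef* is among the available readings.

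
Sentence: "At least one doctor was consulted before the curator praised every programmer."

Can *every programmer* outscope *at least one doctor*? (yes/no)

*every programmer* sits inside the adjunct clause *before the curator praised every programmer*.
Adjunct clauses are scope islands: a quantifier inside an adjunct cannot raise into the matrix clause.
*every programmer* > *at least one doctor* would require crossing that boundary, which is illicit.

No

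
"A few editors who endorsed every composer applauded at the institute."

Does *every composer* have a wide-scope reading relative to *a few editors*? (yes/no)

No

*every composer* sits inside the relative clause *who endorsed every composer*.
Relative clauses block scope extraction: QR cannot target a position outside the modified NP.
There is no licit LF on which *every composer* c-commands *a few editors*.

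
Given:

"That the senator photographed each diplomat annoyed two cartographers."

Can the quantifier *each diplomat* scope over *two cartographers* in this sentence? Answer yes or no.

*each diplomat* occurs within the sentential subject *that the senator photographed each diplomat*.
Clausal subjects are scope islands; QR from inside the subject into the matrix is barred.
*each diplomat* > *two cartographers* would require crossing that boundary, which is illicit.

No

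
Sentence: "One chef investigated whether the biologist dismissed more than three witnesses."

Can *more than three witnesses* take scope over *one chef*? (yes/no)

*more than three witnesses* occurs within the embedded question *whether the biologist dismissed more than three witnesses*.
An indirect question is a wh-island; the filled [Spec,CP] blocks QR across the CP edge.
So *more than three witnesses* cannot raise to a position above *one chef*.

No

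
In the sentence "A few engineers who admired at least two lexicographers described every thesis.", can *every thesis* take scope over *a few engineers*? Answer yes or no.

The RC *who admired at least two lexicographers* is an island, but *every thesis* is not inside it — it is the matrix object, a clausemate of *a few engineers*.
QR within a single clause is free, so the lower quantifier may take scope over the higher one.

Yes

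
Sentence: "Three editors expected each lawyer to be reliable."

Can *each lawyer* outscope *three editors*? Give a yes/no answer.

Yes

*each lawyer* is the subject of an ECM infinitive — the infinitival complement of an ECM verb is not a scope island, so *each lawyer* can raise into the matrix clause.
With no island boundary between them, the object can take inverse scope over the subject via ordinary QR within the clause.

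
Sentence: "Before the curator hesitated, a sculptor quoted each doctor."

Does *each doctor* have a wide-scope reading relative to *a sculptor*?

The adjunct island is irrelevant here — *each doctor* and *a sculptor* are both in the matrix clause.
Ordinary QR to a clause-peripheral position gives the wide-scope LF for the lower DP.

Yes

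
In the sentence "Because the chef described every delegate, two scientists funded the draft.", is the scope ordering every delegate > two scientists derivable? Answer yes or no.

No

The DP *every delegate* is contained in the adjunct clause *because the chef described every delegate*.
The adjunct-island constraint bars QR out of an adverbial clause.
The ordering *every delegate* > *two scientists* is therefore underivable.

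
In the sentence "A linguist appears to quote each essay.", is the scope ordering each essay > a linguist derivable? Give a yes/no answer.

Infinitival complements of raising predicates do not block QR; *each essay* and *a linguist* are effectively clausemates.
QR within a single clause is free, so the lower quantifier may take scope over the higher one.

Yes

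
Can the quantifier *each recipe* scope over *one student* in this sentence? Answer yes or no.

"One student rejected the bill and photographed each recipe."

No

*each recipe* sits inside one conjunct of the coordinate structure (*photographed each recipe*).
The Coordinate Structure Constraint blocks movement (including QR) out of a single conjunct.
There is no licit LF on which *each recipe* c-commands *one student*.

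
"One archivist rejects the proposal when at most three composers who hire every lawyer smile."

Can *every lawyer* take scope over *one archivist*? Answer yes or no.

No

*every lawyer* is embedded in the relative clause *who hire every lawyer*, which is itself inside the adjunct *when at most three composers who hire every lawyer smile*.
Both the relative clause and the enclosing adjunct are scope islands; QR cannot cross either.
So the wide-scope reading for *every lawyer* is blocked.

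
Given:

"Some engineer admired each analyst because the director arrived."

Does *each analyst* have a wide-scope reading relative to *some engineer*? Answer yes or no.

Yes

The adjunct clause does not contain *each analyst*, which is the matrix object.
QR within a single clause is free, so the lower quantifier may take scope over the higher one.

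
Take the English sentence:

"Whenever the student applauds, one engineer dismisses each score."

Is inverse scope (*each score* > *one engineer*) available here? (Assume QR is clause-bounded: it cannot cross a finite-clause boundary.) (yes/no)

Neither queried DP is inside the adjunct, so the adjunct-island constraint does not apply.
Since no island is crossed, the inverse ordering is licensed alongside surface scope.

Yes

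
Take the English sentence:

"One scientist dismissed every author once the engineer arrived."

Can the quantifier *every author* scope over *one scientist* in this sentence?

Yes

The adjunct island is irrelevant here — *every author* and *one scientist* are both in the matrix clause.
Nothing blocks QR of the lower DP to a position above the higher one, so inverse scope is available.
Both orderings are possible: *one scientist* > *every author* and *every author* > *one scientist*.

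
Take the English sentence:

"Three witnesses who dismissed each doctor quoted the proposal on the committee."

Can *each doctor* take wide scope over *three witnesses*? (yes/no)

Structurally, *each doctor* is inside the relative clause *who dismissed each doctor*.
Relative clauses are scope islands: a quantifier cannot QR out of a relative clause to take scope in the matrix clause.
So *each doctor* cannot raise to a position above *three witnesses*.

No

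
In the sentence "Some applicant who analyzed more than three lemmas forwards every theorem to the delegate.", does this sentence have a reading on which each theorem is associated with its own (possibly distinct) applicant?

This is the *every theorem* > *some applicant* reading.
The relative clause *who analyzed more than three lemmas* modifies *some applicant*, but *every theorem* is not inside that relative clause — it is an argument of the matrix verb.
No island intervenes, so both surface and inverse scope are derivable.
The sentence is scopally ambiguous between *some applicant* > *every theorem* and *every theorem* > *some applicant*.

Yes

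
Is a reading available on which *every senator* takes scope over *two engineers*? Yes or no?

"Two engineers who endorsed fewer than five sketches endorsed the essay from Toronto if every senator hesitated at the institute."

No

*every senator* occurs within the adjunct clause *if every senator hesitated at the institute*.
Adjuncts are opaque for quantifier raising; a quantifier in an adjunct stays inside it.
There is no licit LF on which *every senator* c-commands *two engineers*.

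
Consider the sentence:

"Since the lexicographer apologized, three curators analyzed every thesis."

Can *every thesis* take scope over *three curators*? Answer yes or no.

Yes

The adjunct clause does not contain *every thesis*, which is the matrix object.
Since no island is crossed, the inverse ordering is licensed alongside surface scope.
Both orderings are possible: *three curators* > *every thesis* and *every thesis* > *three curators*.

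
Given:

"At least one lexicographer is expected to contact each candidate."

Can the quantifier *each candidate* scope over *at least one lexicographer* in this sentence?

*each candidate* is inside a raising infinitive, which is transparent to QR (no CP barrier), so it behaves as a matrix argument.
With no island boundary between them, the object can take inverse scope over the subject via ordinary QR within the clause.

Yes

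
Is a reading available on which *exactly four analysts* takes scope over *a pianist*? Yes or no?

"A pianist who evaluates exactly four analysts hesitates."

No

The DP *exactly four analysts* is contained in the relative clause *who evaluates exactly four analysts*.
Relative clauses block scope extraction: QR cannot target a position outside the modified NP.
So *exactly four analysts* cannot raise high enough to outscope *a pianist*; only the surface ordering *a pianist* > *exactly four analysts* is available.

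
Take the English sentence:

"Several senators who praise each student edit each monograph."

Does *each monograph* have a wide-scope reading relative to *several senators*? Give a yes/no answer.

*each monograph* sits in the matrix clause, not in the relative clause on *several senators*.
With no island boundary between them, the object can take inverse scope over the subject via ordinary QR within the clause.
So *each monograph* > *several senators* is among the available readings.

Yes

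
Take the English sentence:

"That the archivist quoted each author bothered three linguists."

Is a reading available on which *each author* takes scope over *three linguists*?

The DP *each author* is contained in the sentential subject *that the archivist quoted each author*.
Clausal subjects are scope islands; QR from inside the subject into the matrix is barred.
So the wide-scope reading for *each author* is blocked.

No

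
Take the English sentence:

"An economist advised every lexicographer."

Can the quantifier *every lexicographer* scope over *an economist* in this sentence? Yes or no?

Yes

Both DPs are arguments of the same predicate; there is no clause or island boundary between them.
QR within a single clause is free, so the lower quantifier may take scope over the higher one.
Both orderings are possible: *an economist* > *every lexicographer* and *every lexicographer* > *an economist*.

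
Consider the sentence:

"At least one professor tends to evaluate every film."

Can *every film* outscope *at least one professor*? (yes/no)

Yes

Raising constructions are monoclausal for scope purposes; *every film* is not separated from *at least one professor* by any island.
With no island boundary between them, the object can take inverse scope over the subject via ordinary QR within the clause.
Both orderings are possible: *at least one professor* > *every film* and *every film* > *at least one professor*.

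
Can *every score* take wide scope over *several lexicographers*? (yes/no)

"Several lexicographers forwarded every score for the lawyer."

*every score* is the matrix object and *several lexicographers* the matrix subject; the two are clausemates.
QR within a single clause is free, so the lower quantifier may take scope over the higher one.

Yes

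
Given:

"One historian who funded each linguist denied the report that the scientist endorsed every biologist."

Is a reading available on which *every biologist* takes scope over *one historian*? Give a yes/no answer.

*every biologist* is embedded in the complex NP *the report that the scientist endorsed every biologist*.
A that-clause complement to a noun is an island; QR cannot cross the NP boundary.
The inverse ordering *every biologist* > *one historian* is therefore underivable.

No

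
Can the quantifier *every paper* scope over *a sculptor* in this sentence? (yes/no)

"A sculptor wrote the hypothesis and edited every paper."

No

Structurally, *every paper* is inside one conjunct of the coordinate structure (*edited every paper*).
A quantifier cannot raise out of one conjunct of a coordination across the whole coordinate structure — the CSC applies to QR.
*every paper* is confined to the island and cannot take scope over *a sculptor*.
(Only the surface reading survives: one fixed sculptor with respect to all the relevant papers.)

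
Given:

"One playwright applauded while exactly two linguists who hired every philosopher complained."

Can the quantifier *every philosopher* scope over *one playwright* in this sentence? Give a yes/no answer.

The DP *every philosopher* is contained in the relative clause *who hired every philosopher*, which is itself inside the adjunct *while exactly two linguists who hired every philosopher complained*.
Even if one barrier were somehow void, the other would still block QR.
The inverse ordering *every philosopher* > *one playwright* is therefore underivable.

No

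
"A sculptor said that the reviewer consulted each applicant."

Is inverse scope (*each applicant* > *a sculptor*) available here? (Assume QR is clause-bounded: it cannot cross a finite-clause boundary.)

No

*each applicant* is embedded in the finite complement clause *that the reviewer consulted each applicant*.
Under clause-bounded QR, a quantifier in an embedded finite clause cannot raise into the matrix clause.
So *each applicant* cannot raise to a position above *a sculptor*.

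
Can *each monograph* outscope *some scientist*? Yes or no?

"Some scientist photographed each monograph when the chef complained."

Yes

*each monograph* is a matrix argument; the adjunct is an island but the target quantifier is outside it.
QR within a single clause is free, so the lower quantifier may take scope over the higher one.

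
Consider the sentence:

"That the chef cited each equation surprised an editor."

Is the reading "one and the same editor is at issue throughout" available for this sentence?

This is the *an editor* > *each equation* reading.
*an editor* is a matrix-clause argument and can take scope within the matrix clause over the constituent containing *each equation*, so *an editor* > *each equation* needs no island-crossing movement and is available.

Yes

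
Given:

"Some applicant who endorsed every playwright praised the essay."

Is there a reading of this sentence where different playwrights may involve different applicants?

That reading corresponds to *every playwright* > *some applicant*.
*every playwright* occurs within the relative clause *who endorsed every playwright*.
Quantifiers inside a relative clause are trapped there; the RC boundary blocks QR.
So *every playwright* cannot raise to a position above *some applicant*.

No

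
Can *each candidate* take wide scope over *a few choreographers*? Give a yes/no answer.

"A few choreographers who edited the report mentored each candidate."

Yes

*each candidate* is a matrix argument; only *a few choreographers* is modified by the relative clause *who edited the report*, so the RC island is irrelevant to the target quantifier.
With no island boundary between them, the object can take inverse scope over the subject via ordinary QR within the clause.
Both orderings are possible: *a few choreographers* > *each candidate* and *each candidate* > *a few choreographers*.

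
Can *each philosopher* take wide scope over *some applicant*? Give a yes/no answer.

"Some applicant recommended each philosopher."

Both DPs are arguments of the same predicate; there is no clause or island boundary between them.
Since no island is crossed, the inverse ordering is licensed alongside surface scope.
So *each philosopher* > *some applicant* is among the available readings.

Yes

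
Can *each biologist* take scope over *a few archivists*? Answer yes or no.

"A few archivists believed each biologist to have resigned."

ECM infinitives lack a CP barrier, so *each biologist* can QR over the matrix subject *a few archivists*.
QR within a single clause is free, so the lower quantifier may take scope over the higher one.

Yes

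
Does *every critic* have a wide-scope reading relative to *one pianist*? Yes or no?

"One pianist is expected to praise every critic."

*every critic* is inside a raising infinitive, which is transparent to QR (no CP barrier), so it behaves as a matrix argument.
Ordinary QR to a clause-peripheral position gives the wide-scope LF for the lower DP.
So *every critic* > *one pianist* is among the available readings.

Yes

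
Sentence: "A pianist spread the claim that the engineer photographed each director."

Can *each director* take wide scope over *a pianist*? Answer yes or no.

The target quantifier *each director* is part of the complex NP *the claim that the engineer photographed each director*.
Noun-complement clauses are scope islands (the Complex NP Constraint): a quantifier inside one cannot scope into the matrix.
The inverse ordering *each director* > *a pianist* is therefore underivable.
(Only the surface reading survives: one fixed pianist with respect to all the relevant directors.)

No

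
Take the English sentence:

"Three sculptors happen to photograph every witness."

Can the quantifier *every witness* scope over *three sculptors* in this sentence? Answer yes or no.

Yes

*every witness* is inside a raising infinitive, which is transparent to QR (no CP barrier), so it behaves as a matrix argument.
Ordinary QR to a clause-peripheral position gives the wide-scope LF for the lower DP.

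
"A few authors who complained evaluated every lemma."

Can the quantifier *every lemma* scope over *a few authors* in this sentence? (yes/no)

*every lemma* is a matrix argument; only *a few authors* is modified by the relative clause *who complained*, so the RC island is irrelevant to the target quantifier.
Ordinary QR to a clause-peripheral position gives the wide-scope LF for the lower DP.

Yes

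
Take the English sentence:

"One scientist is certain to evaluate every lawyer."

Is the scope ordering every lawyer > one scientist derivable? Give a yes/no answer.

Raising constructions are monoclausal for scope purposes; *every lawyer* is not separated from *one scientist* by any island.
Since no island is crossed, the inverse ordering is licensed alongside surface scope.

Yes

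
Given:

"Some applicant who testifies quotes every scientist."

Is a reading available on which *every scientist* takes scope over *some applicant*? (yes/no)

*every scientist* sits in the matrix clause, not in the relative clause on *some applicant*.
Clause-internal QR can adjoin the lower DP above the subject, yielding the inverse reading.
The sentence is scopally ambiguous between *some applicant* > *every scientist* and *every scientist* > *some applicant*.

Yes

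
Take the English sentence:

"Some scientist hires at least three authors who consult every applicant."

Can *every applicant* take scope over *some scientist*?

*every applicant* occurs within the relative clause *who consult every applicant* modifying *at least three authors*.
The relative clause forms an island for QR, so the quantifier is confined to the head noun's restrictor.
The inverse ordering *every applicant* > *some scientist* is therefore underivable.
(Only the surface reading survives: one fixed scientist with respect to all the relevant applicants.)

No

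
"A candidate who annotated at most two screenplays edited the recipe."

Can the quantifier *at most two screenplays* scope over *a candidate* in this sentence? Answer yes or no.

No

*at most two screenplays* sits inside the relative clause *who annotated at most two screenplays*.
Relative clauses block scope extraction: QR cannot target a position outside the modified NP.
So *at most two screenplays* cannot raise high enough to outscope *a candidate*; only the surface ordering *a candidate* > *at most two screenplays* is available.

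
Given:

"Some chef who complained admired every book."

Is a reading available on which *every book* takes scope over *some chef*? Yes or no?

The RC *who complained* is an island, but *every book* is not inside it — it is the matrix object, a clausemate of *some chef*.
QR within a single clause is free, so the lower quantifier may take scope over the higher one.

Yes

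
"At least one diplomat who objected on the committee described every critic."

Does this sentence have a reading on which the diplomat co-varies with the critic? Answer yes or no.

Yes

This is the *every critic* > *at least one diplomat* reading.
The RC *who objected on the committee* is an island, but *every critic* is not inside it — it is the matrix object, a clausemate of *at least one diplomat*.
Ordinary QR to a clause-peripheral position gives the wide-scope LF for the lower DP.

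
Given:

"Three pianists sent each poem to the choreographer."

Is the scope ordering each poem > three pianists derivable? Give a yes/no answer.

Yes

Both DPs are arguments of the same predicate; there is no clause or island boundary between them.
Ordinary QR to a clause-peripheral position gives the wide-scope LF for the lower DP.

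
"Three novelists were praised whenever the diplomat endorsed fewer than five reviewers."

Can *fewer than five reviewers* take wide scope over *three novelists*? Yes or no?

No

The DP *fewer than five reviewers* is contained in the adjunct clause *whenever the diplomat endorsed fewer than five reviewers*.
The adjunct-island constraint bars QR out of an adverbial clause.
*fewer than five reviewers* is confined to the island and cannot take scope over *three novelists*.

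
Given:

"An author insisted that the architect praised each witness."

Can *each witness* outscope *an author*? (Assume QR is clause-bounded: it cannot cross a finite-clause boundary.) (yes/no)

*each witness* is embedded in the finite complement clause *that the architect praised each witness*.
Given the clause-boundedness assumption, QR cannot cross the finite CP into the matrix.
*each witness* > *an author* would require crossing that boundary, which is illicit.

No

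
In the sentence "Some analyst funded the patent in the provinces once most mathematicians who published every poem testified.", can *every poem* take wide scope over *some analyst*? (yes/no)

Structurally, *every poem* is inside the relative clause *who published every poem*, which is itself inside the adjunct *once most mathematicians who published every poem testified*.
Nested islands: the RC island is itself inside an adjunct island, so wide scope is doubly excluded.
Hence only narrow scope for *every poem* (under *some analyst*) survives.
(Only the surface reading survives: one fixed analyst with respect to all the relevant poems.)

No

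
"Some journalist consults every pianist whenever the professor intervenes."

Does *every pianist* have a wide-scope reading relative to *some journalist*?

Yes

Although there is an adjunct clause, *every pianist* is in the main clause, not inside the adjunct.
No island intervenes, so both surface and inverse scope are derivable.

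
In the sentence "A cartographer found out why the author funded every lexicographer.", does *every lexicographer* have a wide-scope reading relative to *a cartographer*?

No

*every lexicographer* is embedded in the embedded question *why the author funded every lexicographer*.
Embedded wh-clauses are opaque for QR, so the quantifier stays inside the question.
There is no licit LF on which *every lexicographer* c-commands *a cartographer*.
(Only the surface reading survives: one fixed cartographer with respect to all the relevant lexicographers.)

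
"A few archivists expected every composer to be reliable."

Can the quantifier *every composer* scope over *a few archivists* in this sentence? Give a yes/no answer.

ECM infinitives lack a CP barrier, so *every composer* can QR over the matrix subject *a few archivists*.
Ordinary QR to a clause-peripheral position gives the wide-scope LF for the lower DP.

Yes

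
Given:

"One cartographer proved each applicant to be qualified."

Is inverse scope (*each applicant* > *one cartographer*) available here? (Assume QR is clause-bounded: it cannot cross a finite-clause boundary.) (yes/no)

Yes

The ECM infinitive is scope-transparent — *each applicant* is free to raise above *one cartographer*.
Clause-internal QR can adjoin the lower DP above the subject, yielding the inverse reading.
So *each applicant* > *one cartographer* is among the available readings.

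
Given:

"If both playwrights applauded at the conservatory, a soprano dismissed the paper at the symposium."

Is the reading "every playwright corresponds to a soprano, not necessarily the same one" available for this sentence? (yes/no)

No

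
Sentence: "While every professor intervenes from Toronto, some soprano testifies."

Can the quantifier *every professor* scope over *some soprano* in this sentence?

Structurally, *every professor* is inside the adjunct clause *while every professor intervenes from Toronto*.
Adjunct clauses are scope islands: a quantifier inside an adjunct cannot raise into the matrix clause.
There is no licit LF on which *every professor* c-commands *some soprano*.

No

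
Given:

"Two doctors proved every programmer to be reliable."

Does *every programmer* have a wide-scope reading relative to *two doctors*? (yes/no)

Yes

The ECM infinitive is scope-transparent — *every programmer* is free to raise above *two doctors*.
Nothing blocks QR of the lower DP to a position above the higher one, so inverse scope is available.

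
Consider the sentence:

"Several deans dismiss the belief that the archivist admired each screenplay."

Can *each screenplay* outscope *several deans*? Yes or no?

No

Structurally, *each screenplay* is inside the complex NP *the belief that the archivist admired each screenplay*.
The Complex NP Constraint bars QR out of the complement clause of a noun.
There is no licit LF on which *each screenplay* c-commands *several deans*.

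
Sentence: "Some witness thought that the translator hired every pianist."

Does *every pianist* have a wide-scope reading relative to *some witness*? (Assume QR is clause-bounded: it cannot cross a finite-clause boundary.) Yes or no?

The target quantifier *every pianist* is part of the finite complement clause *that the translator hired every pianist*.
Given the clause-boundedness assumption, QR cannot cross the finite CP into the matrix.
Hence only narrow scope for *every pianist* (under *some witness*) survives.

No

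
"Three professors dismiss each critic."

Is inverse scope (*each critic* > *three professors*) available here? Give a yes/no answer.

Yes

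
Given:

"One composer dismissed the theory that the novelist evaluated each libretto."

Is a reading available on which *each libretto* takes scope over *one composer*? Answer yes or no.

No

*each libretto* is embedded in the complex NP *the theory that the novelist evaluated each libretto*.
Noun-complement clauses are scope islands (the Complex NP Constraint): a quantifier inside one cannot scope into the matrix.
There is no licit LF on which *each libretto* c-commands *one composer*.
(Only the surface reading survives: one fixed composer with respect to all the relevant librettos.)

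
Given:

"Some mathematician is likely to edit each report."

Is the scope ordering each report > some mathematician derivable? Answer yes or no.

Yes

*each report* is inside a raising infinitive, which is transparent to QR (no CP barrier), so it behaves as a matrix argument.
Since no island is crossed, the inverse ordering is licensed alongside surface scope.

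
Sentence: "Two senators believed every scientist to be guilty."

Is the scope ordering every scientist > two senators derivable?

Yes

The ECM infinitive is scope-transparent — *every scientist* is free to raise above *two senators*.
Clause-internal QR can adjoin the lower DP above the subject, yielding the inverse reading.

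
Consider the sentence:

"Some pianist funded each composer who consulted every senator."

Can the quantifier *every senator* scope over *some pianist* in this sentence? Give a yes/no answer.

No

The target quantifier *every senator* is part of the relative clause *who consulted every senator* modifying *each composer*.
Relative clauses block scope extraction: QR cannot target a position outside the modified NP.
*every senator* > *some pianist* would require crossing that boundary, which is illicit.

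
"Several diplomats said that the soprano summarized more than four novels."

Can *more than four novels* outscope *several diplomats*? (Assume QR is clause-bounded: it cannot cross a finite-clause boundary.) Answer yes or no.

No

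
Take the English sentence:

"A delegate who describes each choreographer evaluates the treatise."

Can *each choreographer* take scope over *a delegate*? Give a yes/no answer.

No

*each choreographer* sits inside the relative clause *who describes each choreographer*.
Relative clauses are scope islands: a quantifier cannot QR out of a relative clause to take scope in the matrix clause.
There is no licit LF on which *each choreographer* c-commands *a delegate*.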